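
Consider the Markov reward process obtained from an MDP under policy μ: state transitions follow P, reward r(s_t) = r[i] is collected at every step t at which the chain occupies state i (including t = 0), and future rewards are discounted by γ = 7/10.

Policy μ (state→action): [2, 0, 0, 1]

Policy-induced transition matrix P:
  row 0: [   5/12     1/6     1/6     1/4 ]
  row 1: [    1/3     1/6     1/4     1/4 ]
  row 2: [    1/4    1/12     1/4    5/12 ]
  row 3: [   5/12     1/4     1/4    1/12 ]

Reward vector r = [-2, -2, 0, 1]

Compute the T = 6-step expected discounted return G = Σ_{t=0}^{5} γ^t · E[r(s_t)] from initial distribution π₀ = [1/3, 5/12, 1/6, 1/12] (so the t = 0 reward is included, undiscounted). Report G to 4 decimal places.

t=0: π = [0.3333, 0.4167, 0.1667, 0.0833], E[r] = -1.4167, γ^t·E[r] = -1.416667, running G = -1.416667
t=1: π = [0.3542, 0.1597, 0.2222, 0.2639], E[r] = -0.7639, γ^t·E[r] = -0.534722, running G = -1.951389
t=2: π = [0.3663, 0.1701, 0.2205, 0.2431], E[r] = -0.8299, γ^t·E[r] = -0.406632, running G = -2.358021
t=3: π = [0.3657, 0.1685, 0.2195, 0.2462], E[r] = -0.8223, γ^t·E[r] = -0.282062, running G = -2.640083
t=4: π = [0.3660, 0.1689, 0.2195, 0.2455], E[r] = -0.8243, γ^t·E[r] = -0.197924, running G = -2.838007
t=5: π = [0.3660, 0.1688, 0.2195, 0.2457], E[r] = -0.8240, γ^t·E[r] = -0.138492, running G = -2.976499

G = -2.9765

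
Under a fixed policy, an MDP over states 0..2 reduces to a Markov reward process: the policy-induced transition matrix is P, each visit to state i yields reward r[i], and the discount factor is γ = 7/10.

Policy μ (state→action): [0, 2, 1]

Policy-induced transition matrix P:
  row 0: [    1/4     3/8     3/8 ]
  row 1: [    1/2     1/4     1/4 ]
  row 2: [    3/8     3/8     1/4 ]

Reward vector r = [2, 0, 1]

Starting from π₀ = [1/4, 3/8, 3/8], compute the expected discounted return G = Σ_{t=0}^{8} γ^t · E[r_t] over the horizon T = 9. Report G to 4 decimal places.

t=0: π = [0.2500, 0.3750, 0.3750], E[r] = 0.8750, γ^t·E[r] = 0.875000, running G = 0.875000
t=1: π = [0.3906, 0.3281, 0.2813], E[r] = 1.0625, γ^t·E[r] = 0.743750, running G = 1.618750
t=2: π = [0.3672, 0.3340, 0.2988], E[r] = 1.0332, γ^t·E[r] = 0.506270, running G = 2.125020
t=3: π = [0.3708, 0.3333, 0.2959], E[r] = 1.0376, γ^t·E[r] = 0.355896, running G = 2.480916
t=4: π = [0.3703, 0.3333, 0.2964], E[r] = 1.0370, γ^t·E[r] = 0.248973, running G = 2.729889
t=5: π = [0.3704, 0.3333, 0.2963], E[r] = 1.0370, γ^t·E[r] = 0.174297, running G = 2.904186
t=6: π = [0.3704, 0.3333, 0.2963], E[r] = 1.0370, γ^t·E[r] = 0.122006, running G = 3.026192
t=7: π = [0.3704, 0.3333, 0.2963], E[r] = 1.0370, γ^t·E[r] = 0.085404, running G = 3.111596
t=8: π = [0.3704, 0.3333, 0.2963], E[r] = 1.0370, γ^t·E[r] = 0.059783, running G = 3.171379

G = 3.1714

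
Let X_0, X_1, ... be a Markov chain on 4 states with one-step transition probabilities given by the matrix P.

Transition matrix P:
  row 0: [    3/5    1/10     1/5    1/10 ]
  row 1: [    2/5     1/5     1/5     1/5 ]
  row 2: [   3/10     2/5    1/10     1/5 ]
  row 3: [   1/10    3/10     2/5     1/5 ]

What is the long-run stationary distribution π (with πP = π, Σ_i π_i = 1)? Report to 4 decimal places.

π = [0.4142, 0.2166, 0.2107, 0.1586]

Balance equations π_j = Σ_i π_i·P[i][j]:
  π_0 = 3/5·π_0 + 2/5·π_1 + 3/10·π_2 + 1/10·π_3
  π_1 = 1/10·π_0 + 1/5·π_1 + 2/5·π_2 + 3/10·π_3
  π_2 = 1/5·π_0 + 1/5·π_1 + 1/10·π_2 + 2/5·π_3
  normalize: π_0 + π_1 + π_2 + π_3 = 1
Solving the linear system gives exactly π = [70/169, 183/845, 178/845, 134/845].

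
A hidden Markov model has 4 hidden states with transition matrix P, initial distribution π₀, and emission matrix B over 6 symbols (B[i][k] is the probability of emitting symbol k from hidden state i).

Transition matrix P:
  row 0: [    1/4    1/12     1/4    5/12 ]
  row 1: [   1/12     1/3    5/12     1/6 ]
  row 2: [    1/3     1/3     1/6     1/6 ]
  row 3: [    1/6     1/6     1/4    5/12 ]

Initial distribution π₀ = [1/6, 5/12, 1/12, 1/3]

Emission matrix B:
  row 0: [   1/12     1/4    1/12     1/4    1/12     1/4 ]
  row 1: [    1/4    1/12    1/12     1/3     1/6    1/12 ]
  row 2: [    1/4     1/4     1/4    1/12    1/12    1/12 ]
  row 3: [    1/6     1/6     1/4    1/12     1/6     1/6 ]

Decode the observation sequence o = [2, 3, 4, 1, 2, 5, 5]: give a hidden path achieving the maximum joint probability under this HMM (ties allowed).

path = [3, 0, 3, 3, 3, 3, 3]

t=0: δ = [1.389e-02, 3.472e-02, 2.083e-02, 8.333e-02]  (obs o_0=2)
t=1: δ = [3.472e-03, 4.630e-03, 1.736e-03, 2.894e-03]  ψ = [3, 3, 3, 3]  (obs o_1=3)
t=2: δ = [7.234e-05, 2.572e-04, 1.608e-04, 2.411e-04]  ψ = [0, 1, 1, 0]  (obs o_2=4)
t=3: δ = [1.340e-05, 7.144e-06, 2.679e-05, 1.674e-05]  ψ = [2, 1, 1, 3]  (obs o_3=1)
t=4: δ = [7.442e-07, 7.442e-07, 1.116e-06, 1.744e-06]  ψ = [2, 2, 2, 3]  (obs o_4=2)
t=5: δ = [9.303e-08, 3.101e-08, 3.634e-08, 1.211e-07]  ψ = [2, 2, 3, 3]  (obs o_5=5)
t=6: δ = [5.814e-09, 1.682e-09, 2.524e-09, 8.412e-09]  ψ = [0, 3, 3, 3]  (obs o_6=5)
backtrack: best end state = 3; path = [3, 0, 3, 3, 3, 3, 3]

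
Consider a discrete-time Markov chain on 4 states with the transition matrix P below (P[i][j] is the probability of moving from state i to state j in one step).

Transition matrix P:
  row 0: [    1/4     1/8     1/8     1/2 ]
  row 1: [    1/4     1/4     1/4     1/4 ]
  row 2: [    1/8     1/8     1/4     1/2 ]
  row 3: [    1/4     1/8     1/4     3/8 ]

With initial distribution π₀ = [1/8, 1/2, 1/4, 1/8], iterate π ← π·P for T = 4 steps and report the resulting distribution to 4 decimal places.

t=0: π = [0.1250, 0.5000, 0.2500, 0.1250]
t=1: π = [0.2188, 0.1875, 0.2344, 0.3594]
t=2: π = [0.2207, 0.1484, 0.2227, 0.4082]
t=3: π = [0.2222, 0.1436, 0.2224, 0.4119]
t=4: π = [0.2222, 0.1429, 0.2222, 0.4126]

π = [0.2222, 0.1429, 0.2222, 0.4126]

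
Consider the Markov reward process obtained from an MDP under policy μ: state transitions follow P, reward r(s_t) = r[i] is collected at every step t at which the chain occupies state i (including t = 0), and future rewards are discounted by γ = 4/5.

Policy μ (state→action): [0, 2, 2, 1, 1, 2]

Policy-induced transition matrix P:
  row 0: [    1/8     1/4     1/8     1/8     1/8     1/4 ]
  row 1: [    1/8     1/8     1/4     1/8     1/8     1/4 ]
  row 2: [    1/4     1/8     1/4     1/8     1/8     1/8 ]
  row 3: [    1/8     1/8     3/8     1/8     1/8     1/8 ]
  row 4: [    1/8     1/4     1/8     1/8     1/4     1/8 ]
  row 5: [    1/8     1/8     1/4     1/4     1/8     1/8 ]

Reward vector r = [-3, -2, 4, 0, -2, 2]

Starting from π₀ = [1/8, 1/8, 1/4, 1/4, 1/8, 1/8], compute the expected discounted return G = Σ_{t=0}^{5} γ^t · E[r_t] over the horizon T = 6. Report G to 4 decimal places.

G = 0.9117

t=0: π = [0.1250, 0.1250, 0.2500, 0.2500, 0.1250, 0.1250], E[r] = 0.3750, γ^t·E[r] = 0.375000, running G = 0.375000
t=1: π = [0.1563, 0.1563, 0.2500, 0.1406, 0.1406, 0.1563], E[r] = 0.2500, γ^t·E[r] = 0.200000, running G = 0.575000
t=2: π = [0.1563, 0.1621, 0.2305, 0.1445, 0.1426, 0.1641], E[r] = 0.1719, γ^t·E[r] = 0.110000, running G = 0.685000
t=3: π = [0.1538, 0.1624, 0.2307, 0.1455, 0.1428, 0.1648], E[r] = 0.1807, γ^t·E[r] = 0.092500, running G = 0.777500
t=4: π = [0.1538, 0.1621, 0.2311, 0.1456, 0.1429, 0.1645], E[r] = 0.1821, γ^t·E[r] = 0.074588, running G = 0.852088
t=5: π = [0.1539, 0.1621, 0.2311, 0.1456, 0.1429, 0.1645], E[r] = 0.1819, γ^t·E[r] = 0.059599, running G = 0.911686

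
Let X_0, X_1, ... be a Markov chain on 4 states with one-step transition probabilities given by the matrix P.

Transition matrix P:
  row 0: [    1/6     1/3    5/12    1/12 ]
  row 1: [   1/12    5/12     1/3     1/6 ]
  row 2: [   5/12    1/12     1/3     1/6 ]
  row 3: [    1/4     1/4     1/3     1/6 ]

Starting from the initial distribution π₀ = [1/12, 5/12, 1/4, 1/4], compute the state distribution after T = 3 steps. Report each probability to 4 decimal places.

t=0: π = [0.0833, 0.4167, 0.2500, 0.2500]
t=1: π = [0.2153, 0.2847, 0.3403, 0.1597]
t=2: π = [0.2413, 0.2587, 0.3513, 0.1487]
t=3: π = [0.2453, 0.2547, 0.3534, 0.1466]

π = [0.2453, 0.2547, 0.3534, 0.1466]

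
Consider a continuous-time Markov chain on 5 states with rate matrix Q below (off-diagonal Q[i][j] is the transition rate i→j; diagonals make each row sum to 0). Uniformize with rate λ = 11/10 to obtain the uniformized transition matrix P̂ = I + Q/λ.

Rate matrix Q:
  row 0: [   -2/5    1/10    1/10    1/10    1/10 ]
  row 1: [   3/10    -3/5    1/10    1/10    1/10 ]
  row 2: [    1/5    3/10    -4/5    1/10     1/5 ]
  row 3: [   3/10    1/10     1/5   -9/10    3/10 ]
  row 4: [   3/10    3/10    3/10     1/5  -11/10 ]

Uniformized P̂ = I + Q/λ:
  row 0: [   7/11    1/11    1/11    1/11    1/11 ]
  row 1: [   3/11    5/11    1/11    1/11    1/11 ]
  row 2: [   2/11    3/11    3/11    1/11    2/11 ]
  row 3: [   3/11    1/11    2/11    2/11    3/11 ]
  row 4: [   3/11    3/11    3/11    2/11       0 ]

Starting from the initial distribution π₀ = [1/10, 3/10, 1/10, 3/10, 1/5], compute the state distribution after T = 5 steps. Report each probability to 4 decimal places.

t=0: π = [0.1000, 0.3000, 0.1000, 0.3000, 0.2000]
t=1: π = [0.3000, 0.2545, 0.1727, 0.1364, 0.1364]
t=2: π = [0.3661, 0.2397, 0.1595, 0.1157, 0.1190]
t=3: π = [0.3914, 0.2287, 0.1521, 0.1122, 0.1156]
t=4: π = [0.4012, 0.2227, 0.1498, 0.1116, 0.1146]
t=5: π = [0.4050, 0.2200, 0.1491, 0.1115, 0.1144]

π = [0.4050, 0.2200, 0.1491, 0.1115, 0.1144]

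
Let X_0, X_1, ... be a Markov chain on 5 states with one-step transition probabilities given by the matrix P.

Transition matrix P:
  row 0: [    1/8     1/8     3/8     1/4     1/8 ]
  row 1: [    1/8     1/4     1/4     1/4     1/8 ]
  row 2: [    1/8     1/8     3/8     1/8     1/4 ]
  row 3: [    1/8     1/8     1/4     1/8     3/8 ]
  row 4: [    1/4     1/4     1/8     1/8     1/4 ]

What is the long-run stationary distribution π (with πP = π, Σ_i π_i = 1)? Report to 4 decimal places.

Balance equations π_j = Σ_i π_i·P[i][j]:
  π_0 = 1/8·π_0 + 1/8·π_1 + 1/8·π_2 + 1/8·π_3 + 1/4·π_4
  π_1 = 1/8·π_0 + 1/4·π_1 + 1/8·π_2 + 1/8·π_3 + 1/4·π_4
  π_2 = 3/8·π_0 + 1/4·π_1 + 3/8·π_2 + 1/4·π_3 + 1/8·π_4
  π_3 = 1/4·π_0 + 1/4·π_1 + 1/8·π_2 + 1/8·π_3 + 1/8·π_4
  normalize: π_0 + π_1 + π_2 + π_3 + π_4 = 1
Solving the linear system gives exactly π = [81/527, 648/3689, 1014/3689, 613/3689, 121/527].

π = [0.1537, 0.1757, 0.2749, 0.1662, 0.2296]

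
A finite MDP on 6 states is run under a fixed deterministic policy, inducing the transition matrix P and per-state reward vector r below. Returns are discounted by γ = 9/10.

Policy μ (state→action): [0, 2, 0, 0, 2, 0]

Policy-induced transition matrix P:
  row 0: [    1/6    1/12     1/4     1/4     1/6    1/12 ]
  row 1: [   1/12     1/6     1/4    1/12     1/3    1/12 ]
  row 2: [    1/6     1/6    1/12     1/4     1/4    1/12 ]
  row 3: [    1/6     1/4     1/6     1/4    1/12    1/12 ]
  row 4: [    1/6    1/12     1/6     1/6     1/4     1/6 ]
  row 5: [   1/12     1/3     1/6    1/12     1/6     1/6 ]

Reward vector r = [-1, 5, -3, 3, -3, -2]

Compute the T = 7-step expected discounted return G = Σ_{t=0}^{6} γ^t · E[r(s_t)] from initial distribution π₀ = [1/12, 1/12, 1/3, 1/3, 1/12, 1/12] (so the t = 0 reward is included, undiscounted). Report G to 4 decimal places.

t=0: π = [0.0833, 0.0833, 0.3333, 0.3333, 0.0833, 0.0833], E[r] = -0.0833, γ^t·E[r] = -0.083333, running G = -0.083333
t=1: π = [0.1528, 0.1944, 0.1528, 0.2153, 0.1875, 0.0972], E[r] = 0.2500, γ^t·E[r] = 0.225000, running G = 0.141667
t=2: π = [0.1424, 0.1725, 0.1829, 0.1858, 0.2095, 0.1071], E[r] = -0.1140, γ^t·E[r] = -0.092344, running G = 0.049323
t=3: π = [0.1434, 0.1707, 0.1777, 0.1860, 0.2126, 0.1097], E[r] = -0.1224, γ^t·E[r] = -0.089262, running G = -0.039939
t=4: π = [0.1433, 0.1708, 0.1780, 0.1856, 0.2121, 0.1102], E[r] = -0.1236, γ^t·E[r] = -0.081121, running G = -0.121060
t=5: π = [0.1433, 0.1709, 0.1780, 0.1855, 0.2122, 0.1102], E[r] = -0.1233, γ^t·E[r] = -0.072836, running G = -0.193896
t=6: π = [0.1432, 0.1709, 0.1780, 0.1855, 0.2122, 0.1102], E[r] = -0.1235, γ^t·E[r] = -0.065638, running G = -0.259534

G = -0.2595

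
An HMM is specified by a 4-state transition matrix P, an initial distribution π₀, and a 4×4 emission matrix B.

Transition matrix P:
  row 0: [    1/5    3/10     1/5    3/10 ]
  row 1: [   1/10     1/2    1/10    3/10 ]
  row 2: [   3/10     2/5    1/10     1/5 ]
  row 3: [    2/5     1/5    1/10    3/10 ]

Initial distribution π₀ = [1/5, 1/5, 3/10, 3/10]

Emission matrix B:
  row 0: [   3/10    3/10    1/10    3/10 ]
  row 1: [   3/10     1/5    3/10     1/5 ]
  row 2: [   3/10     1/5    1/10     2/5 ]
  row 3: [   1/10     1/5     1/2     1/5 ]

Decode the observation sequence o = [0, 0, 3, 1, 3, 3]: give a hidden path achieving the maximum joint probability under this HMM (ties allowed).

t=0: δ = [6.000e-02, 6.000e-02, 9.000e-02, 3.000e-02]  (obs o_0=0)
t=1: δ = [8.100e-03, 1.080e-02, 3.600e-03, 1.800e-03]  ψ = [2, 2, 0, 0]  (obs o_1=0)
t=2: δ = [4.860e-04, 1.080e-03, 6.480e-04, 6.480e-04]  ψ = [0, 1, 0, 1]  (obs o_2=3)
t=3: δ = [7.776e-05, 1.080e-04, 2.160e-05, 6.480e-05]  ψ = [3, 1, 1, 1]  (obs o_3=1)
t=4: δ = [7.776e-06, 1.080e-05, 6.221e-06, 6.480e-06]  ψ = [3, 1, 0, 1]  (obs o_4=3)
t=5: δ = [7.776e-07, 1.080e-06, 6.221e-07, 6.480e-07]  ψ = [3, 1, 0, 1]  (obs o_5=3)
backtrack: best end state = 1; path = [2, 1, 1, 1, 1, 1]

path = [2, 1, 1, 1, 1, 1]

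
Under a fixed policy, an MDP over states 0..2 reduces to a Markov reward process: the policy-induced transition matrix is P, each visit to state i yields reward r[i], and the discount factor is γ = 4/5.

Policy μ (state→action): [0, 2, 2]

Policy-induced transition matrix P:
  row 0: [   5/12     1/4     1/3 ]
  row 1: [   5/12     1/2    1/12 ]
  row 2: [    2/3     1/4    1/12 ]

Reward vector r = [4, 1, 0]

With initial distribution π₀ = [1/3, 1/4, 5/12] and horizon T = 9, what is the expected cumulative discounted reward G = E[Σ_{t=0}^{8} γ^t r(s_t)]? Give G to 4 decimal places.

G = 9.0444

t=0: π = [0.3333, 0.2500, 0.4167], E[r] = 1.5833, γ^t·E[r] = 1.583333, running G = 1.583333
t=1: π = [0.5208, 0.3125, 0.1667], E[r] = 2.3958, γ^t·E[r] = 1.916667, running G = 3.500000
t=2: π = [0.4583, 0.3281, 0.2135], E[r] = 2.1615, γ^t·E[r] = 1.383333, running G = 4.883333
t=3: π = [0.4701, 0.3320, 0.1979], E[r] = 2.2122, γ^t·E[r] = 1.132667, running G = 6.016000
t=4: π = [0.4661, 0.3330, 0.2008], E[r] = 2.1976, γ^t·E[r] = 0.900133, running G = 6.916133
t=5: π = [0.4669, 0.3333, 0.1999], E[r] = 2.2008, γ^t·E[r] = 0.721147, running G = 7.637280
t=6: π = [0.4666, 0.3333, 0.2001], E[r] = 2.1998, γ^t·E[r] = 0.576677, running G = 8.213957
t=7: π = [0.4667, 0.3333, 0.2000], E[r] = 2.2000, γ^t·E[r] = 0.461383, running G = 8.675341
t=8: π = [0.4667, 0.3333, 0.2000], E[r] = 2.2000, γ^t·E[r] = 0.369097, running G = 9.044438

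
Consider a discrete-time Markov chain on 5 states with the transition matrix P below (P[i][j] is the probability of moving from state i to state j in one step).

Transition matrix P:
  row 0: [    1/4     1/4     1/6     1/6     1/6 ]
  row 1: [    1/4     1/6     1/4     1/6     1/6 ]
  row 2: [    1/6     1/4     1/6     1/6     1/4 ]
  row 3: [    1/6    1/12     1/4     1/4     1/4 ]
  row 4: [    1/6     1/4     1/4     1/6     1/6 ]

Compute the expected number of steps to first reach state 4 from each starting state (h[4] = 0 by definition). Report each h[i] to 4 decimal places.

First-step conditioning: h[4] = 0; for i ≠ 4, h[i] = 1 + Σ_k P[i][k]·h[k].
  h[0] = 1 + 1/4·h[0] + 1/4·h[1] + 1/6·h[2] + 1/6·h[3]
  h[1] = 1 + 1/4·h[0] + 1/6·h[1] + 1/4·h[2] + 1/6·h[3]
  h[2] = 1 + 1/6·h[0] + 1/4·h[1] + 1/6·h[2] + 1/6·h[3]
  h[3] = 1 + 1/6·h[0] + 1/12·h[1] + 1/4·h[2] + 1/4·h[3]
Solving the 4×4 linear system over states ≠ 4 gives exactly h = [20592/4085, 4092/817, 18876/4085, 18588/4085, 0] (h[4] = 0 is the target).

h = [5.0409, 5.0086, 4.6208, 4.5503, 0.0000]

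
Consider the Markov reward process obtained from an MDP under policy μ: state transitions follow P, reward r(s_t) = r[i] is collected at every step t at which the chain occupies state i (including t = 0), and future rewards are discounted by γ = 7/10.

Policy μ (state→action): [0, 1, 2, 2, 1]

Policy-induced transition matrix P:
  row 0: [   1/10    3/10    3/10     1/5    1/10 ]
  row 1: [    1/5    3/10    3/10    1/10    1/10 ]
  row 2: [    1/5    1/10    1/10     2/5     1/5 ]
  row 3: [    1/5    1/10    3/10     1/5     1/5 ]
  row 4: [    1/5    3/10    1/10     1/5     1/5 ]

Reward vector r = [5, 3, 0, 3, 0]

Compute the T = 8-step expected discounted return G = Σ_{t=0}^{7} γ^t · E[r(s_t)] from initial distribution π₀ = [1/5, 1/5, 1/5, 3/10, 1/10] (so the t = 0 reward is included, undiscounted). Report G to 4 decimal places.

G = 7.2020

t=0: π = [0.2000, 0.2000, 0.2000, 0.3000, 0.1000], E[r] = 2.5000, γ^t·E[r] = 2.500000, running G = 2.500000
t=1: π = [0.1800, 0.2000, 0.2400, 0.2200, 0.1600], E[r] = 2.1600, γ^t·E[r] = 1.512000, running G = 4.012000
t=2: π = [0.1820, 0.2080, 0.2200, 0.2280, 0.1620], E[r] = 2.2180, γ^t·E[r] = 1.086820, running G = 5.098820
t=3: π = [0.1818, 0.2104, 0.2236, 0.2232, 0.1610], E[r] = 2.2098, γ^t·E[r] = 0.757961, running G = 5.856781
t=4: π = [0.1818, 0.2106, 0.2231, 0.2237, 0.1608], E[r] = 2.2121, γ^t·E[r] = 0.531116, running G = 6.387897
t=5: π = [0.1818, 0.2106, 0.2232, 0.2236, 0.1608], E[r] = 2.2117, γ^t·E[r] = 0.371719, running G = 6.759616
t=6: π = [0.1818, 0.2106, 0.2232, 0.2236, 0.1608], E[r] = 2.2118, γ^t·E[r] = 0.260212, running G = 7.019828
t=7: π = [0.1818, 0.2106, 0.2232, 0.2236, 0.1608], E[r] = 2.2117, γ^t·E[r] = 0.182147, running G = 7.201975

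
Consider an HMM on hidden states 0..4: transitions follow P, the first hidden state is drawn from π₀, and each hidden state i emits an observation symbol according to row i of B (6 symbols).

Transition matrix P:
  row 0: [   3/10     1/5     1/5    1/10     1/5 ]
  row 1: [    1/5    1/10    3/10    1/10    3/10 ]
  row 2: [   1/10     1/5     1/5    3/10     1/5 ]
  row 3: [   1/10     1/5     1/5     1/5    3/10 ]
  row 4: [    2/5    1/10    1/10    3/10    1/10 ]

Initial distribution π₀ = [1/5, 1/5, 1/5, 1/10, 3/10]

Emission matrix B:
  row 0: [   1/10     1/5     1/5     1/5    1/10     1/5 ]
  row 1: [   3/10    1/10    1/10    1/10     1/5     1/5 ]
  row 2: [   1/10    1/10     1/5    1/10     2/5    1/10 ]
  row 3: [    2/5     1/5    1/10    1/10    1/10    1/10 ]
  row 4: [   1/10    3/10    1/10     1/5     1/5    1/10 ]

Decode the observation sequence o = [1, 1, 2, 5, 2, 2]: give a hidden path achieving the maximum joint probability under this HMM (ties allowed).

path = [4, 0, 0, 0, 0, 0]

t=0: δ = [4.000e-02, 2.000e-02, 2.000e-02, 2.000e-02, 9.000e-02]  (obs o_0=1)
t=1: δ = [7.200e-03, 9.000e-04, 9.000e-04, 5.400e-03, 2.700e-03]  ψ = [4, 4, 4, 4, 4]  (obs o_1=1)
t=2: δ = [4.320e-04, 1.440e-04, 2.880e-04, 1.080e-04, 1.620e-04]  ψ = [0, 0, 0, 3, 3]  (obs o_2=2)
t=3: δ = [2.592e-05, 1.728e-05, 8.640e-06, 8.640e-06, 8.640e-06]  ψ = [0, 0, 0, 2, 0]  (obs o_3=5)
t=4: δ = [1.555e-06, 5.184e-07, 1.037e-06, 2.592e-07, 5.184e-07]  ψ = [0, 0, 0, 0, 0]  (obs o_4=2)
t=5: δ = [9.331e-08, 3.110e-08, 6.221e-08, 3.110e-08, 3.110e-08]  ψ = [0, 0, 0, 2, 0]  (obs o_5=2)
backtrack: best end state = 0; path = [4, 0, 0, 0, 0, 0]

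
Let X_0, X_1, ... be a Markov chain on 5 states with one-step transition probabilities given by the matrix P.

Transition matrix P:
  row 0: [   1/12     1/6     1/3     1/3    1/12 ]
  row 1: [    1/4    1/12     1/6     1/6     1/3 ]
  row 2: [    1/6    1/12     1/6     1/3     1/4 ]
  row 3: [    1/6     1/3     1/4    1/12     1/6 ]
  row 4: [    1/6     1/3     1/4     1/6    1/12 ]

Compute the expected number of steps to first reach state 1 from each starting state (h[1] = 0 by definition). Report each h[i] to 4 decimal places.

First-step conditioning: h[1] = 0; for i ≠ 1, h[i] = 1 + Σ_k P[i][k]·h[k].
  h[0] = 1 + 1/12·h[0] + 1/3·h[2] + 1/3·h[3] + 1/12·h[4]
  h[2] = 1 + 1/6·h[0] + 1/6·h[2] + 1/3·h[3] + 1/4·h[4]
  h[3] = 1 + 1/6·h[0] + 1/4·h[2] + 1/12·h[3] + 1/6·h[4]
  h[4] = 1 + 1/6·h[0] + 1/4·h[2] + 1/6·h[3] + 1/12·h[4]
Solving the 4×4 linear system over states ≠ 1 gives exactly h = [792/167, 0, 832/167, 676/167, 676/167] (h[1] = 0 is the target).

h = [4.7425, 0.0000, 4.9820, 4.0479, 4.0479]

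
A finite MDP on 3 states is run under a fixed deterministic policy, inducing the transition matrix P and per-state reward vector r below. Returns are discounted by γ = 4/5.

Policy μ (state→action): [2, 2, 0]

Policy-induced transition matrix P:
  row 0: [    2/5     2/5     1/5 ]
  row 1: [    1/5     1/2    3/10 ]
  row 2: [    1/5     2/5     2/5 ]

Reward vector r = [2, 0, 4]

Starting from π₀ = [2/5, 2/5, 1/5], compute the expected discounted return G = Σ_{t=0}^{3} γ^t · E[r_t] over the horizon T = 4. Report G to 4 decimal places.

G = 4.9203

t=0: π = [0.4000, 0.4000, 0.2000], E[r] = 1.6000, γ^t·E[r] = 1.600000, running G = 1.600000
t=1: π = [0.2800, 0.4400, 0.2800], E[r] = 1.6800, γ^t·E[r] = 1.344000, running G = 2.944000
t=2: π = [0.2560, 0.4440, 0.3000], E[r] = 1.7120, γ^t·E[r] = 1.095680, running G = 4.039680
t=3: π = [0.2512, 0.4444, 0.3044], E[r] = 1.7200, γ^t·E[r] = 0.880640, running G = 4.920320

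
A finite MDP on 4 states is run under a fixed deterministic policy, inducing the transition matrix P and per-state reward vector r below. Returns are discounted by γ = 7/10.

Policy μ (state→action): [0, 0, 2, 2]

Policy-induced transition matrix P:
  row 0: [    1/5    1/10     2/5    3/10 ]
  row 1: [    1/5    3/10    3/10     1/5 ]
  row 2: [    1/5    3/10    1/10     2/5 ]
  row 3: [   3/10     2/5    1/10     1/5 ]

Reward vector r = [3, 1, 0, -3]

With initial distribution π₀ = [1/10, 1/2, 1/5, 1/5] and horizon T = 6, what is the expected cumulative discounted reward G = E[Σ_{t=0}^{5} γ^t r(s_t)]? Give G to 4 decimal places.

t=0: π = [0.1000, 0.5000, 0.2000, 0.2000], E[r] = 0.2000, γ^t·E[r] = 0.200000, running G = 0.200000
t=1: π = [0.2200, 0.3000, 0.2300, 0.2500], E[r] = 0.2100, γ^t·E[r] = 0.147000, running G = 0.347000
t=2: π = [0.2250, 0.2810, 0.2260, 0.2680], E[r] = 0.1520, γ^t·E[r] = 0.074480, running G = 0.421480
t=3: π = [0.2268, 0.2818, 0.2237, 0.2677], E[r] = 0.1591, γ^t·E[r] = 0.054571, running G = 0.476051
t=4: π = [0.2268, 0.2814, 0.2244, 0.2674], E[r] = 0.1595, γ^t·E[r] = 0.038286, running G = 0.514338
t=5: π = [0.2267, 0.2814, 0.2243, 0.2676], E[r] = 0.1589, γ^t·E[r] = 0.026714, running G = 0.541051

G = 0.5411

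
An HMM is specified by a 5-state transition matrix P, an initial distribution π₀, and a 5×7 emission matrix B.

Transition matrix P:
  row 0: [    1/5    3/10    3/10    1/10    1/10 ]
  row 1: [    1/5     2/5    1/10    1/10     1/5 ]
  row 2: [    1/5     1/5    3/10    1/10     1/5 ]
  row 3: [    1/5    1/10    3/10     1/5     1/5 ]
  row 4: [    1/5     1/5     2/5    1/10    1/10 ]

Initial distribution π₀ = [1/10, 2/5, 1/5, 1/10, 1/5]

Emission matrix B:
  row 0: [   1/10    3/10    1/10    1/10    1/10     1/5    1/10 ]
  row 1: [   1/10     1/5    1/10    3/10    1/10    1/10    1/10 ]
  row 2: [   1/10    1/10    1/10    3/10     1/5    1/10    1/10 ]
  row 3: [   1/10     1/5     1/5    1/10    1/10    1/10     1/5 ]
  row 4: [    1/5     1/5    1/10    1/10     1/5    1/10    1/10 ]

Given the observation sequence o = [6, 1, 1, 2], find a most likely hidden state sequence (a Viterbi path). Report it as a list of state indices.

t=0: δ = [1.000e-02, 4.000e-02, 2.000e-02, 2.000e-02, 2.000e-02]  (obs o_0=6)
t=1: δ = [2.400e-03, 3.200e-03, 8.000e-04, 8.000e-04, 1.600e-03]  ψ = [1, 1, 4, 1, 1]  (obs o_1=1)
t=2: δ = [1.920e-04, 2.560e-04, 7.200e-05, 6.400e-05, 1.280e-04]  ψ = [1, 1, 0, 1, 1]  (obs o_2=1)
t=3: δ = [5.120e-06, 1.024e-05, 5.760e-06, 5.120e-06, 5.120e-06]  ψ = [1, 1, 0, 1, 1]  (obs o_3=2)
backtrack: best end state = 1; path = [1, 1, 1, 1]

path = [1, 1, 1, 1]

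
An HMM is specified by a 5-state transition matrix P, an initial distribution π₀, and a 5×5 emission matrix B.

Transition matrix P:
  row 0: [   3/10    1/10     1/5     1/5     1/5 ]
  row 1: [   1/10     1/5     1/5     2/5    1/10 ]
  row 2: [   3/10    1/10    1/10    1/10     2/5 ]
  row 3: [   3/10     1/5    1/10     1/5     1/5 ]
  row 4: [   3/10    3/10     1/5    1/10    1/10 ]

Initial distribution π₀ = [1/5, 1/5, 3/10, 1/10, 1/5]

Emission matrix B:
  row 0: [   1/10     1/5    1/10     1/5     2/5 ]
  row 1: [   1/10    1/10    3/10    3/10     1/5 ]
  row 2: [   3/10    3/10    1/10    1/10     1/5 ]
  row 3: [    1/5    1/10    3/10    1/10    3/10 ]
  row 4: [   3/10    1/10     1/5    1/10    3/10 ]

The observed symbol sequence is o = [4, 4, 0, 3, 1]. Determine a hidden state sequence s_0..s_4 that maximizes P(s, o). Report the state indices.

t=0: δ = [8.000e-02, 4.000e-02, 6.000e-02, 3.000e-02, 6.000e-02]  (obs o_0=4)
t=1: δ = [9.600e-03, 3.600e-03, 3.200e-03, 4.800e-03, 7.200e-03]  ψ = [0, 4, 0, 0, 2]  (obs o_1=4)
t=2: δ = [2.880e-04, 2.160e-04, 5.760e-04, 3.840e-04, 5.760e-04]  ψ = [0, 4, 0, 0, 0]  (obs o_2=0)
t=3: δ = [3.456e-05, 5.184e-05, 1.152e-05, 8.640e-06, 2.304e-05]  ψ = [2, 4, 4, 1, 2]  (obs o_3=3)
t=4: δ = [2.074e-06, 1.037e-06, 3.110e-06, 2.074e-06, 6.912e-07]  ψ = [0, 1, 1, 1, 0]  (obs o_4=1)
backtrack: best end state = 2; path = [0, 0, 4, 1, 2]

path = [0, 0, 4, 1, 2]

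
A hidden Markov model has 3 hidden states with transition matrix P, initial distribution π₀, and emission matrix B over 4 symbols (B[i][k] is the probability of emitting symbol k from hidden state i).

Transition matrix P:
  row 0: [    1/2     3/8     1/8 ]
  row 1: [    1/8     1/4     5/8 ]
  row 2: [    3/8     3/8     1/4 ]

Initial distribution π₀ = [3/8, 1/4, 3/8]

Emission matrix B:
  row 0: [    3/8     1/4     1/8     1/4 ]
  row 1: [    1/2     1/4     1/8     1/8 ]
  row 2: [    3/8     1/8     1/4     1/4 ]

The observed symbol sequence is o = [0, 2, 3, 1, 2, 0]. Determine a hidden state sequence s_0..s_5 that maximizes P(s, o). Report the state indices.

path = [1, 2, 0, 1, 2, 1]

t=0: δ = [1.406e-01, 1.250e-01, 1.406e-01]  (obs o_0=0)
t=1: δ = [8.789e-03, 6.592e-03, 1.953e-02]  ψ = [0, 0, 1]  (obs o_1=2)
t=2: δ = [1.831e-03, 9.155e-04, 1.221e-03]  ψ = [2, 2, 2]  (obs o_2=3)
t=3: δ = [2.289e-04, 1.717e-04, 7.153e-05]  ψ = [0, 0, 1]  (obs o_3=1)
t=4: δ = [1.431e-05, 1.073e-05, 2.682e-05]  ψ = [0, 0, 1]  (obs o_4=2)
t=5: δ = [3.772e-06, 5.029e-06, 2.515e-06]  ψ = [2, 2, 1]  (obs o_5=0)
backtrack: best end state = 1; path = [1, 2, 0, 1, 2, 1]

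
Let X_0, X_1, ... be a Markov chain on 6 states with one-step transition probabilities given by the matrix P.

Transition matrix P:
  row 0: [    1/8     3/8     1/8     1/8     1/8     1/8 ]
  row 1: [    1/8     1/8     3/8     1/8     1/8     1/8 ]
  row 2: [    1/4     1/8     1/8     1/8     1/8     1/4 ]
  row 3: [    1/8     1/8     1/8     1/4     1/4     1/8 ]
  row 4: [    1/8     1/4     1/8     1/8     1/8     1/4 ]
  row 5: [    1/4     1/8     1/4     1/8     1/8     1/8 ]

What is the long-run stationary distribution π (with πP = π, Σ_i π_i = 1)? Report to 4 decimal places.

π = [0.1699, 0.1853, 0.1922, 0.1429, 0.1429, 0.1669]

Balance equations π_j = Σ_i π_i·P[i][j]:
  π_0 = 1/8·π_0 + 1/8·π_1 + 1/4·π_2 + 1/8·π_3 + 1/8·π_4 + 1/4·π_5
  π_1 = 3/8·π_0 + 1/8·π_1 + 1/8·π_2 + 1/8·π_3 + 1/4·π_4 + 1/8·π_5
  π_2 = 1/8·π_0 + 3/8·π_1 + 1/8·π_2 + 1/8·π_3 + 1/8·π_4 + 1/4·π_5
  π_3 = 1/8·π_0 + 1/8·π_1 + 1/8·π_2 + 1/4·π_3 + 1/8·π_4 + 1/8·π_5
  π_4 = 1/8·π_0 + 1/8·π_1 + 1/8·π_2 + 1/4·π_3 + 1/8·π_4 + 1/8·π_5
  normalize: π_0 + π_1 + π_2 + π_3 + π_4 + π_5 = 1
Solving the linear system gives exactly π = [44/259, 48/259, 64/333, 1/7, 1/7, 389/2331].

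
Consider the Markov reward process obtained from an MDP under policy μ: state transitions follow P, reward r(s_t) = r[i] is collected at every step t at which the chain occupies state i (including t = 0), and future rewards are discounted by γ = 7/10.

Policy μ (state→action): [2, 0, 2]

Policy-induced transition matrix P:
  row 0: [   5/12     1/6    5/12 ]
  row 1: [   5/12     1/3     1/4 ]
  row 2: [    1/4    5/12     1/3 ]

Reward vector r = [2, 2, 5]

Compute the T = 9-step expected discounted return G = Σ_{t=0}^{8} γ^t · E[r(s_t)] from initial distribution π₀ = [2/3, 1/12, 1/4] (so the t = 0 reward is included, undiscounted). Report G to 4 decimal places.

t=0: π = [0.6667, 0.0833, 0.2500], E[r] = 2.7500, γ^t·E[r] = 2.750000, running G = 2.750000
t=1: π = [0.3750, 0.2431, 0.3819], E[r] = 3.1458, γ^t·E[r] = 2.202083, running G = 4.952083
t=2: π = [0.3530, 0.3027, 0.3443], E[r] = 3.0330, γ^t·E[r] = 1.486163, running G = 6.438247
t=3: π = [0.3593, 0.3032, 0.3375], E[r] = 3.0126, γ^t·E[r] = 1.033317, running G = 7.471564
t=4: π = [0.3604, 0.3016, 0.3380], E[r] = 3.0140, γ^t·E[r] = 0.723667, running G = 8.195230
t=5: π = [0.3603, 0.3014, 0.3382], E[r] = 3.0147, γ^t·E[r] = 0.506682, running G = 8.701912
t=6: π = [0.3603, 0.3015, 0.3382], E[r] = 3.0147, γ^t·E[r] = 0.354679, running G = 9.056592
t=7: π = [0.3603, 0.3015, 0.3382], E[r] = 3.0147, γ^t·E[r] = 0.248274, running G = 9.304866
t=8: π = [0.3603, 0.3015, 0.3382], E[r] = 3.0147, γ^t·E[r] = 0.173792, running G = 9.478658

G = 9.4787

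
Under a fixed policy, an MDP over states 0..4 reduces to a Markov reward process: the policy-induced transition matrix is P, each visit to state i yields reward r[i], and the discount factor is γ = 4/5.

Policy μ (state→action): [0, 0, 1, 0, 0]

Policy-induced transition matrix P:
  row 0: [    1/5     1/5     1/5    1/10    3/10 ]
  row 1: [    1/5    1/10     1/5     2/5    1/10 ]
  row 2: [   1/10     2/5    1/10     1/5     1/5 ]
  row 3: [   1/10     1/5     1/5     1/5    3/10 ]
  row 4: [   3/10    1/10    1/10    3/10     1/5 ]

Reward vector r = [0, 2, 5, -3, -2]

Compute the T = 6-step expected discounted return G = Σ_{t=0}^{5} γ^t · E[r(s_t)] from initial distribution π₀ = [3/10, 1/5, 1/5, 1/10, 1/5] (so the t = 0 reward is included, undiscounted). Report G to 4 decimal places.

t=0: π = [0.3000, 0.2000, 0.2000, 0.1000, 0.2000], E[r] = 0.7000, γ^t·E[r] = 0.700000, running G = 0.700000
t=1: π = [0.1900, 0.2000, 0.1600, 0.2300, 0.2200], E[r] = 0.0700, γ^t·E[r] = 0.056000, running G = 0.756000
t=2: π = [0.1830, 0.1900, 0.1620, 0.2430, 0.2220], E[r] = 0.0170, γ^t·E[r] = 0.010880, running G = 0.766880
t=3: π = [0.1817, 0.1912, 0.1616, 0.2419, 0.2236], E[r] = 0.0175, γ^t·E[r] = 0.008960, running G = 0.775840
t=4: π = [0.1820, 0.1908, 0.1615, 0.2424, 0.2232], E[r] = 0.0153, γ^t·E[r] = 0.006271, running G = 0.782111
t=5: π = [0.1819, 0.1909, 0.1615, 0.2423, 0.2234], E[r] = 0.0158, γ^t·E[r] = 0.005185, running G = 0.787296

G = 0.7873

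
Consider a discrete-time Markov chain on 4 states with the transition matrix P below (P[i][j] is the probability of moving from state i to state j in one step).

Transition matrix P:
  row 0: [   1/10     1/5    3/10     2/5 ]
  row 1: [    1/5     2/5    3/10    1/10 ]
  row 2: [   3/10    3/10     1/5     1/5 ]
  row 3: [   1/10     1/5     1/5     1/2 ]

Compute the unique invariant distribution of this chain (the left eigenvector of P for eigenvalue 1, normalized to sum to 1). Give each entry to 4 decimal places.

π = [0.1772, 0.2807, 0.2458, 0.2962]

Balance equations π_j = Σ_i π_i·P[i][j]:
  π_0 = 1/10·π_0 + 1/5·π_1 + 3/10·π_2 + 1/10·π_3
  π_1 = 1/5·π_0 + 2/5·π_1 + 3/10·π_2 + 1/5·π_3
  π_2 = 3/10·π_0 + 3/10·π_1 + 1/5·π_2 + 1/5·π_3
  normalize: π_0 + π_1 + π_2 + π_3 = 1
Solving the linear system gives exactly π = [137/773, 217/773, 190/773, 229/773].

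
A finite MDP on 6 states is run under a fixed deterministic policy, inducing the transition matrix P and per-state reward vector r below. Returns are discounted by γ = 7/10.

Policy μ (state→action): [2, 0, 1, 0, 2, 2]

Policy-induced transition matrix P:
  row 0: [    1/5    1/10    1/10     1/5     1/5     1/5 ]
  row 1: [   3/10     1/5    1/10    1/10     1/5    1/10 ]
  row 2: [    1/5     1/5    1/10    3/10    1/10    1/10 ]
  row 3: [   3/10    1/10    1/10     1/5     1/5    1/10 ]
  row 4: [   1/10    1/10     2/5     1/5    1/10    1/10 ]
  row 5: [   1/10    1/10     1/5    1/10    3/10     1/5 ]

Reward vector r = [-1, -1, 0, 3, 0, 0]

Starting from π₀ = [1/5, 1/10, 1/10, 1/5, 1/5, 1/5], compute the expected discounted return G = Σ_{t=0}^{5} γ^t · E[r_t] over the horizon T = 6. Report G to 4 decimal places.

t=0: π = [0.2000, 0.1000, 0.1000, 0.2000, 0.2000, 0.2000], E[r] = 0.3000, γ^t·E[r] = 0.300000, running G = 0.300000
t=1: π = [0.1900, 0.1200, 0.1800, 0.1800, 0.1900, 0.1400], E[r] = 0.2300, γ^t·E[r] = 0.161000, running G = 0.461000
t=2: π = [0.1970, 0.1300, 0.1710, 0.1920, 0.1770, 0.1330], E[r] = 0.2490, γ^t·E[r] = 0.122010, running G = 0.583010
t=3: π = [0.2012, 0.1301, 0.1664, 0.1908, 0.1785, 0.1330], E[r] = 0.2411, γ^t·E[r] = 0.082697, running G = 0.665707
t=4: π = [0.2009, 0.1297, 0.1669, 0.1903, 0.1788, 0.1334], E[r] = 0.2404, γ^t·E[r] = 0.057720, running G = 0.723427
t=5: π = [0.2008, 0.1297, 0.1670, 0.1904, 0.1788, 0.1334], E[r] = 0.2407, γ^t·E[r] = 0.040456, running G = 0.763883

G = 0.7639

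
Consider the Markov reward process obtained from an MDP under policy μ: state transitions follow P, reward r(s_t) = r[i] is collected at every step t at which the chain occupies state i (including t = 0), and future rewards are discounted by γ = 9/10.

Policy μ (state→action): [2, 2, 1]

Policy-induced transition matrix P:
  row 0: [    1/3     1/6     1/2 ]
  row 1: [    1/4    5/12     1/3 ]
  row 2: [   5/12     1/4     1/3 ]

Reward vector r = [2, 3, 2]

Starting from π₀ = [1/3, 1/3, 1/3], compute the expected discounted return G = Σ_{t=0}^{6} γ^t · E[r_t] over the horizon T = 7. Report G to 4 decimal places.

t=0: π = [0.3333, 0.3333, 0.3333], E[r] = 2.3333, γ^t·E[r] = 2.333333, running G = 2.333333
t=1: π = [0.3333, 0.2778, 0.3889], E[r] = 2.2778, γ^t·E[r] = 2.050000, running G = 4.383333
t=2: π = [0.3426, 0.2685, 0.3889], E[r] = 2.2685, γ^t·E[r] = 1.837500, running G = 6.220833
t=3: π = [0.3434, 0.2662, 0.3904], E[r] = 2.2662, γ^t·E[r] = 1.652063, running G = 7.872896
t=4: π = [0.3437, 0.2658, 0.3906], E[r] = 2.2658, γ^t·E[r] = 1.486561, running G = 9.359457
t=5: π = [0.3437, 0.2657, 0.3906], E[r] = 2.2657, γ^t·E[r] = 1.337845, running G = 10.697301
t=6: π = [0.3437, 0.2656, 0.3906], E[r] = 2.2656, γ^t·E[r] = 1.204049, running G = 11.901351

G = 11.9014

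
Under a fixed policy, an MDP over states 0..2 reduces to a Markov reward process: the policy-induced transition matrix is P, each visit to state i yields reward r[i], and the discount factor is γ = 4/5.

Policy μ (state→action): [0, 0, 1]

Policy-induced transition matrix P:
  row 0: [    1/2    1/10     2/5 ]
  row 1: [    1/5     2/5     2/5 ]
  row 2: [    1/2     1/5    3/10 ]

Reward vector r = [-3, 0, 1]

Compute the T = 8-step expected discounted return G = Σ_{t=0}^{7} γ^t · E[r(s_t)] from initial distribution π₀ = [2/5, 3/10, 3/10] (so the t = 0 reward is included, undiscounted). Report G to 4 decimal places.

t=0: π = [0.4000, 0.3000, 0.3000], E[r] = -0.9000, γ^t·E[r] = -0.900000, running G = -0.900000
t=1: π = [0.4100, 0.2200, 0.3700], E[r] = -0.8600, γ^t·E[r] = -0.688000, running G = -1.588000
t=2: π = [0.4340, 0.2030, 0.3630], E[r] = -0.9390, γ^t·E[r] = -0.600960, running G = -2.188960
t=3: π = [0.4391, 0.1972, 0.3637], E[r] = -0.9536, γ^t·E[r] = -0.488243, running G = -2.677203
t=4: π = [0.4408, 0.1955, 0.3636], E[r] = -0.9589, γ^t·E[r] = -0.392761, running G = -3.069965
t=5: π = [0.4413, 0.1950, 0.3636], E[r] = -0.9604, γ^t·E[r] = -0.314699, running G = -3.384664
t=6: π = [0.4415, 0.1949, 0.3636], E[r] = -0.9608, γ^t·E[r] = -0.251879, running G = -3.636543
t=7: π = [0.4415, 0.1948, 0.3636], E[r] = -0.9610, γ^t·E[r] = -0.201532, running G = -3.838075

G = -3.8381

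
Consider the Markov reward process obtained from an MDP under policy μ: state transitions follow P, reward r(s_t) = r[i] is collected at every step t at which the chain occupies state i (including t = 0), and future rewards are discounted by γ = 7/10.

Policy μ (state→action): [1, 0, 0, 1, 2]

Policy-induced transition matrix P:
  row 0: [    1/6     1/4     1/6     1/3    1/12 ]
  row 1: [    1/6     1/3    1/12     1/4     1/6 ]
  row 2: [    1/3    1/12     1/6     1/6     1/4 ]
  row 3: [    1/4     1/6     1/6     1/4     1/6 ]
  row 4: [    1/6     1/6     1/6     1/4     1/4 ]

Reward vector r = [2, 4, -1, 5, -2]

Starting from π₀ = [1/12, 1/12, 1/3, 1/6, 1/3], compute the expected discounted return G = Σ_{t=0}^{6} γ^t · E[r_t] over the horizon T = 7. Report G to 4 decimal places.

t=0: π = [0.0833, 0.0833, 0.3333, 0.1667, 0.3333], E[r] = 0.3333, γ^t·E[r] = 0.333333, running G = 0.333333
t=1: π = [0.2361, 0.1597, 0.1597, 0.2292, 0.2153], E[r] = 1.6667, γ^t·E[r] = 1.166667, running G = 1.500000
t=2: π = [0.2124, 0.1997, 0.1534, 0.2564, 0.1782], E[r] = 1.9954, γ^t·E[r] = 0.977731, running G = 2.477731
t=3: π = [0.2136, 0.2049, 0.1500, 0.2549, 0.1766], E[r] = 2.0180, γ^t·E[r] = 0.692170, running G = 3.169901
t=4: π = [0.2129, 0.2061, 0.1496, 0.2553, 0.1761], E[r] = 2.0250, γ^t·E[r] = 0.486196, running G = 3.656097
t=5: π = [0.2129, 0.2063, 0.1495, 0.2553, 0.1761], E[r] = 2.0257, γ^t·E[r] = 0.340458, running G = 3.996555
t=6: π = [0.2129, 0.2063, 0.1495, 0.2553, 0.1761], E[r] = 2.0259, γ^t·E[r] = 0.238340, running G = 4.234895

G = 4.2349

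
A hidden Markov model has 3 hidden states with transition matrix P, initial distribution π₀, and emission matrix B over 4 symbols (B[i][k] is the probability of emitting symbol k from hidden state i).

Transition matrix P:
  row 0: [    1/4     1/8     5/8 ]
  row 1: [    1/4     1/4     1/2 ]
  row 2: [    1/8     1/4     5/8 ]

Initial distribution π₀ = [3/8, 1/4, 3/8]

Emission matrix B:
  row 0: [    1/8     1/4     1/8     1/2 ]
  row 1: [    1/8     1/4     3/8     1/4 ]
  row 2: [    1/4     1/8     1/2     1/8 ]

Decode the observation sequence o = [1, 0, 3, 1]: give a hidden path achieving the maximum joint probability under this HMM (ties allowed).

path = [0, 2, 2, 2]

t=0: δ = [9.375e-02, 6.250e-02, 4.688e-02]  (obs o_0=1)
t=1: δ = [2.930e-03, 1.953e-03, 1.465e-02]  ψ = [0, 1, 0]  (obs o_1=0)
t=2: δ = [9.155e-04, 9.155e-04, 1.144e-03]  ψ = [2, 2, 2]  (obs o_2=3)
t=3: δ = [5.722e-05, 7.153e-05, 8.941e-05]  ψ = [0, 2, 2]  (obs o_3=1)
backtrack: best end state = 2; path = [0, 2, 2, 2]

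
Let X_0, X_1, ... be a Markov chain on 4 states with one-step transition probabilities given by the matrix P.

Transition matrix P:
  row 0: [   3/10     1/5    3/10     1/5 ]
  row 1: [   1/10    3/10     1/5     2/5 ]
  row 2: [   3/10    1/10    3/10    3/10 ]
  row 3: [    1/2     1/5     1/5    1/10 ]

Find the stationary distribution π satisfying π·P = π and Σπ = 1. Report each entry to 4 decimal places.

Balance equations π_j = Σ_i π_i·P[i][j]:
  π_0 = 3/10·π_0 + 1/10·π_1 + 3/10·π_2 + 1/2·π_3
  π_1 = 1/5·π_0 + 3/10·π_1 + 1/10·π_2 + 1/5·π_3
  π_2 = 3/10·π_0 + 1/5·π_1 + 3/10·π_2 + 1/5·π_3
  normalize: π_0 + π_1 + π_2 + π_3 = 1
Solving the linear system gives exactly π = [305/986, 191/986, 253/986, 237/986].

π = [0.3093, 0.1937, 0.2566, 0.2404]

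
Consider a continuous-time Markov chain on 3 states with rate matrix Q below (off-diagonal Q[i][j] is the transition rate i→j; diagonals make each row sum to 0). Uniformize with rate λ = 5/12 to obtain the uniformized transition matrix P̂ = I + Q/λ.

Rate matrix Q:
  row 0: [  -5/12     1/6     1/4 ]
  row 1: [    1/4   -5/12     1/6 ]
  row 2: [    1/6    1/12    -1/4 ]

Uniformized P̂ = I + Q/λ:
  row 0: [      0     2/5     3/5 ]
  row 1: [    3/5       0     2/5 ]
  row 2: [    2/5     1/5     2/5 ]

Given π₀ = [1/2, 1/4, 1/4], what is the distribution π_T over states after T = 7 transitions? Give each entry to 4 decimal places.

π = [0.3158, 0.2203, 0.4639]

t=0: π = [0.5000, 0.2500, 0.2500]
t=1: π = [0.2500, 0.2500, 0.5000]
t=2: π = [0.3500, 0.2000, 0.4500]
t=3: π = [0.3000, 0.2300, 0.4700]
t=4: π = [0.3260, 0.2140, 0.4600]
t=5: π = [0.3124, 0.2224, 0.4652]
t=6: π = [0.3195, 0.2180, 0.4625]
t=7: π = [0.3158, 0.2203, 0.4639]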